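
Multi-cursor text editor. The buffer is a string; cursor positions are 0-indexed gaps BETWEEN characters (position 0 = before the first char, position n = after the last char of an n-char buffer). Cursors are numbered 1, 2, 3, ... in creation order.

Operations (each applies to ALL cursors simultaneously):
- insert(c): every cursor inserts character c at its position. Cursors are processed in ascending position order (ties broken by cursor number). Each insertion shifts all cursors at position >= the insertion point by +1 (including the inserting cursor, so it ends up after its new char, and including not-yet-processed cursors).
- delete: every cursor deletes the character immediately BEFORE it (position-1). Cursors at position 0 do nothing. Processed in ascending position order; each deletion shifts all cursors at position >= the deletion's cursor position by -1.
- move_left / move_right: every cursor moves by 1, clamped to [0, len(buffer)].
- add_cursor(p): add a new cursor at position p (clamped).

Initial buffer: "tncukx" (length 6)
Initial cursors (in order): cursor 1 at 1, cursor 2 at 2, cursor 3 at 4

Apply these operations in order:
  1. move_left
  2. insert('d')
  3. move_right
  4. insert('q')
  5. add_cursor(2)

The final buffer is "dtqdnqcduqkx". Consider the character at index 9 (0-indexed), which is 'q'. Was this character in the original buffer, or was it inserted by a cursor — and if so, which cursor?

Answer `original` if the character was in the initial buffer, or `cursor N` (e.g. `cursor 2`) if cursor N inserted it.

Answer: cursor 3

Derivation:
After op 1 (move_left): buffer="tncukx" (len 6), cursors c1@0 c2@1 c3@3, authorship ......
After op 2 (insert('d')): buffer="dtdncdukx" (len 9), cursors c1@1 c2@3 c3@6, authorship 1.2..3...
After op 3 (move_right): buffer="dtdncdukx" (len 9), cursors c1@2 c2@4 c3@7, authorship 1.2..3...
After op 4 (insert('q')): buffer="dtqdnqcduqkx" (len 12), cursors c1@3 c2@6 c3@10, authorship 1.12.2.3.3..
After op 5 (add_cursor(2)): buffer="dtqdnqcduqkx" (len 12), cursors c4@2 c1@3 c2@6 c3@10, authorship 1.12.2.3.3..
Authorship (.=original, N=cursor N): 1 . 1 2 . 2 . 3 . 3 . .
Index 9: author = 3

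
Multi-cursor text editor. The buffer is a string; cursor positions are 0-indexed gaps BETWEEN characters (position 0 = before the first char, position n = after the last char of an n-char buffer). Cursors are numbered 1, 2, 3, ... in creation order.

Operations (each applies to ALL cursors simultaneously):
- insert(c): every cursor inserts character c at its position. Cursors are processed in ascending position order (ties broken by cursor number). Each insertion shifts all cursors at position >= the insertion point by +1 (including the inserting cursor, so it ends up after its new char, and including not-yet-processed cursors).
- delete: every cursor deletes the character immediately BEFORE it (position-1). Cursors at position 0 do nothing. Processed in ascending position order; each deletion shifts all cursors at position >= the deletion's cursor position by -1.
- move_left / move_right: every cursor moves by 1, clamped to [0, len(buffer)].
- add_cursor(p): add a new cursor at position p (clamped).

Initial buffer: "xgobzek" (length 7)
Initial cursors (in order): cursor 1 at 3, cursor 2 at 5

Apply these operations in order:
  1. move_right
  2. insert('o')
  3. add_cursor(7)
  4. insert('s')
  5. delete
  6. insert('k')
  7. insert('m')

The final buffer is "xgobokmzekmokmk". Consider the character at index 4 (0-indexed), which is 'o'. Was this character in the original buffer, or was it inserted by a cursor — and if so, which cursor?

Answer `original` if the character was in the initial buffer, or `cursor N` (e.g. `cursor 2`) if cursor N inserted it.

After op 1 (move_right): buffer="xgobzek" (len 7), cursors c1@4 c2@6, authorship .......
After op 2 (insert('o')): buffer="xgobozeok" (len 9), cursors c1@5 c2@8, authorship ....1..2.
After op 3 (add_cursor(7)): buffer="xgobozeok" (len 9), cursors c1@5 c3@7 c2@8, authorship ....1..2.
After op 4 (insert('s')): buffer="xgoboszesosk" (len 12), cursors c1@6 c3@9 c2@11, authorship ....11..322.
After op 5 (delete): buffer="xgobozeok" (len 9), cursors c1@5 c3@7 c2@8, authorship ....1..2.
After op 6 (insert('k')): buffer="xgobokzekokk" (len 12), cursors c1@6 c3@9 c2@11, authorship ....11..322.
After op 7 (insert('m')): buffer="xgobokmzekmokmk" (len 15), cursors c1@7 c3@11 c2@14, authorship ....111..33222.
Authorship (.=original, N=cursor N): . . . . 1 1 1 . . 3 3 2 2 2 .
Index 4: author = 1

Answer: cursor 1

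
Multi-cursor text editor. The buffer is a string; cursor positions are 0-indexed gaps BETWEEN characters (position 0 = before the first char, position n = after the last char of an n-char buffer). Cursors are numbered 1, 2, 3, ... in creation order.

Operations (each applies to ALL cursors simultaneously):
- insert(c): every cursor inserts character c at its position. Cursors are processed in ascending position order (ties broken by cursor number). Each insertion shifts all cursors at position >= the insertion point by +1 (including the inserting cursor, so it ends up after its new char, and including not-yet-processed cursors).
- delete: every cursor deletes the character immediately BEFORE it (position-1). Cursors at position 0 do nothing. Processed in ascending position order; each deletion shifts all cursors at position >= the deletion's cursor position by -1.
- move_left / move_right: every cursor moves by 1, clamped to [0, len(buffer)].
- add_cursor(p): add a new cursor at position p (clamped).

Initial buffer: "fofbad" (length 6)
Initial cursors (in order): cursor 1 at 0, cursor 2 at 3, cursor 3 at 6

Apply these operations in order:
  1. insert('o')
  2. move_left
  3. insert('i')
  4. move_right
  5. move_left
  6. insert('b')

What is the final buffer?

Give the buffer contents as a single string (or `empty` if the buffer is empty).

Answer: ibofofibobadibo

Derivation:
After op 1 (insert('o')): buffer="ofofobado" (len 9), cursors c1@1 c2@5 c3@9, authorship 1...2...3
After op 2 (move_left): buffer="ofofobado" (len 9), cursors c1@0 c2@4 c3@8, authorship 1...2...3
After op 3 (insert('i')): buffer="iofofiobadio" (len 12), cursors c1@1 c2@6 c3@11, authorship 11...22...33
After op 4 (move_right): buffer="iofofiobadio" (len 12), cursors c1@2 c2@7 c3@12, authorship 11...22...33
After op 5 (move_left): buffer="iofofiobadio" (len 12), cursors c1@1 c2@6 c3@11, authorship 11...22...33
After op 6 (insert('b')): buffer="ibofofibobadibo" (len 15), cursors c1@2 c2@8 c3@14, authorship 111...222...333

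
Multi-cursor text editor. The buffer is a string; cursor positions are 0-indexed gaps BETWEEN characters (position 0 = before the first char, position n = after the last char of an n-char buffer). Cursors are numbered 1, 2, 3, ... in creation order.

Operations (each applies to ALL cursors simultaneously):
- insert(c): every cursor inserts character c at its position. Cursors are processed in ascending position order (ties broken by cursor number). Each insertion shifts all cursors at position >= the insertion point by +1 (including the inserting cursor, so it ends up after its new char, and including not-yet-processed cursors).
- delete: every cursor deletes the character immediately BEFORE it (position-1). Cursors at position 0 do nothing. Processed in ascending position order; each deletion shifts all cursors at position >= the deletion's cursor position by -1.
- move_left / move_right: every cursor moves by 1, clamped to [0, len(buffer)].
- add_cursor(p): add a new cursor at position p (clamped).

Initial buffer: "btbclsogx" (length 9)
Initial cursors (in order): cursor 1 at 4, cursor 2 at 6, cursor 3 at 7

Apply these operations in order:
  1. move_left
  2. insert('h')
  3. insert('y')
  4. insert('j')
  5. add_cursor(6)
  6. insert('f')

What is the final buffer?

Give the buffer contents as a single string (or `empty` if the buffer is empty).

Answer: btbhyjffclhyjfshyjfogx

Derivation:
After op 1 (move_left): buffer="btbclsogx" (len 9), cursors c1@3 c2@5 c3@6, authorship .........
After op 2 (insert('h')): buffer="btbhclhshogx" (len 12), cursors c1@4 c2@7 c3@9, authorship ...1..2.3...
After op 3 (insert('y')): buffer="btbhyclhyshyogx" (len 15), cursors c1@5 c2@9 c3@12, authorship ...11..22.33...
After op 4 (insert('j')): buffer="btbhyjclhyjshyjogx" (len 18), cursors c1@6 c2@11 c3@15, authorship ...111..222.333...
After op 5 (add_cursor(6)): buffer="btbhyjclhyjshyjogx" (len 18), cursors c1@6 c4@6 c2@11 c3@15, authorship ...111..222.333...
After op 6 (insert('f')): buffer="btbhyjffclhyjfshyjfogx" (len 22), cursors c1@8 c4@8 c2@14 c3@19, authorship ...11114..2222.3333...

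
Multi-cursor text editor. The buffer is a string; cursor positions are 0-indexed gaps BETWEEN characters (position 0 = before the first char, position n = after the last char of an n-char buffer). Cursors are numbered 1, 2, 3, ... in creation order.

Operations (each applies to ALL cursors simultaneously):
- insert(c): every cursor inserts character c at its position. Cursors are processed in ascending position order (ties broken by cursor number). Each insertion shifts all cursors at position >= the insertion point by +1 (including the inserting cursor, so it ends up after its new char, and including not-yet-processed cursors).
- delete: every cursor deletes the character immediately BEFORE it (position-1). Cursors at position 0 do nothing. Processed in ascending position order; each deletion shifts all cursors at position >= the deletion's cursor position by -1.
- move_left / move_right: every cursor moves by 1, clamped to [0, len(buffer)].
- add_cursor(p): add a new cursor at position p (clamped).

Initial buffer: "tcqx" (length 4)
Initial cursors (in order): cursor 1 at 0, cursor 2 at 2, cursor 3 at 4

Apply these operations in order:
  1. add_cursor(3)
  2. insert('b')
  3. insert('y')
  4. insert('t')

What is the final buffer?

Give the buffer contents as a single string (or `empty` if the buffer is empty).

After op 1 (add_cursor(3)): buffer="tcqx" (len 4), cursors c1@0 c2@2 c4@3 c3@4, authorship ....
After op 2 (insert('b')): buffer="btcbqbxb" (len 8), cursors c1@1 c2@4 c4@6 c3@8, authorship 1..2.4.3
After op 3 (insert('y')): buffer="bytcbyqbyxby" (len 12), cursors c1@2 c2@6 c4@9 c3@12, authorship 11..22.44.33
After op 4 (insert('t')): buffer="byttcbytqbytxbyt" (len 16), cursors c1@3 c2@8 c4@12 c3@16, authorship 111..222.444.333

Answer: byttcbytqbytxbyt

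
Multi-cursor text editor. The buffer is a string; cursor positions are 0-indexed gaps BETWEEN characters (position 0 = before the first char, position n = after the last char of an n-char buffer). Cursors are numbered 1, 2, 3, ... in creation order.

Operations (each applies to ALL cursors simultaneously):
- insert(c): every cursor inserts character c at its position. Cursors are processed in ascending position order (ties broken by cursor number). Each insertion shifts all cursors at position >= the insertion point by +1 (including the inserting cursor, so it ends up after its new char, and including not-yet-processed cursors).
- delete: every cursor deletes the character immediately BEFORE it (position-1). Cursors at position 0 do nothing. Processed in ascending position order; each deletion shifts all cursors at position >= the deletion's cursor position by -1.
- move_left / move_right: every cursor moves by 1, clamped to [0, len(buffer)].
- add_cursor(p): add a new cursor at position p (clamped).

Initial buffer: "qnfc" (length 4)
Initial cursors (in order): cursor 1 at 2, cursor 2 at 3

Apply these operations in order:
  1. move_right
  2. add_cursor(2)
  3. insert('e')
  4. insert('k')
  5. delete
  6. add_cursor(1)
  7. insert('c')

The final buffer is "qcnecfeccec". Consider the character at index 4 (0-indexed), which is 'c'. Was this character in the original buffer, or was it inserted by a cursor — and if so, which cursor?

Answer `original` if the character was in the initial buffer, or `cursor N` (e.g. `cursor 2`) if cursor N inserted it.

After op 1 (move_right): buffer="qnfc" (len 4), cursors c1@3 c2@4, authorship ....
After op 2 (add_cursor(2)): buffer="qnfc" (len 4), cursors c3@2 c1@3 c2@4, authorship ....
After op 3 (insert('e')): buffer="qnefece" (len 7), cursors c3@3 c1@5 c2@7, authorship ..3.1.2
After op 4 (insert('k')): buffer="qnekfekcek" (len 10), cursors c3@4 c1@7 c2@10, authorship ..33.11.22
After op 5 (delete): buffer="qnefece" (len 7), cursors c3@3 c1@5 c2@7, authorship ..3.1.2
After op 6 (add_cursor(1)): buffer="qnefece" (len 7), cursors c4@1 c3@3 c1@5 c2@7, authorship ..3.1.2
After op 7 (insert('c')): buffer="qcnecfeccec" (len 11), cursors c4@2 c3@5 c1@8 c2@11, authorship .4.33.11.22
Authorship (.=original, N=cursor N): . 4 . 3 3 . 1 1 . 2 2
Index 4: author = 3

Answer: cursor 3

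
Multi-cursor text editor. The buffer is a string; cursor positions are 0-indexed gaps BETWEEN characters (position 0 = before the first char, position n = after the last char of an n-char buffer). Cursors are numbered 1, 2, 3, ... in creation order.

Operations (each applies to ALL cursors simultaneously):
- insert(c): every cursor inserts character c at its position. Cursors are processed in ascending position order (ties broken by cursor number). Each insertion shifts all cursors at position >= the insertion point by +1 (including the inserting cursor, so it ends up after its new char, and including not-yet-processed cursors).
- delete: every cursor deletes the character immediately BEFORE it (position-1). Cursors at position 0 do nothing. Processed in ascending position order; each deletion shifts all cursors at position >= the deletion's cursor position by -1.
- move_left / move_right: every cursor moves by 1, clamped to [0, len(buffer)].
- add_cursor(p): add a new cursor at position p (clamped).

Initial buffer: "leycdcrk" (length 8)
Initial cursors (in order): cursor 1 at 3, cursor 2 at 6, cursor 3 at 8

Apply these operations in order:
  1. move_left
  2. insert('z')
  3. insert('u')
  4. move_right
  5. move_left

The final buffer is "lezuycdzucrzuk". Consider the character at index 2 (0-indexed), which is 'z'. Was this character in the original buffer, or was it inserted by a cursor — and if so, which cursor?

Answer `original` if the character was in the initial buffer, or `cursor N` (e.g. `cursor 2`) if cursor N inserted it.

After op 1 (move_left): buffer="leycdcrk" (len 8), cursors c1@2 c2@5 c3@7, authorship ........
After op 2 (insert('z')): buffer="lezycdzcrzk" (len 11), cursors c1@3 c2@7 c3@10, authorship ..1...2..3.
After op 3 (insert('u')): buffer="lezuycdzucrzuk" (len 14), cursors c1@4 c2@9 c3@13, authorship ..11...22..33.
After op 4 (move_right): buffer="lezuycdzucrzuk" (len 14), cursors c1@5 c2@10 c3@14, authorship ..11...22..33.
After op 5 (move_left): buffer="lezuycdzucrzuk" (len 14), cursors c1@4 c2@9 c3@13, authorship ..11...22..33.
Authorship (.=original, N=cursor N): . . 1 1 . . . 2 2 . . 3 3 .
Index 2: author = 1

Answer: cursor 1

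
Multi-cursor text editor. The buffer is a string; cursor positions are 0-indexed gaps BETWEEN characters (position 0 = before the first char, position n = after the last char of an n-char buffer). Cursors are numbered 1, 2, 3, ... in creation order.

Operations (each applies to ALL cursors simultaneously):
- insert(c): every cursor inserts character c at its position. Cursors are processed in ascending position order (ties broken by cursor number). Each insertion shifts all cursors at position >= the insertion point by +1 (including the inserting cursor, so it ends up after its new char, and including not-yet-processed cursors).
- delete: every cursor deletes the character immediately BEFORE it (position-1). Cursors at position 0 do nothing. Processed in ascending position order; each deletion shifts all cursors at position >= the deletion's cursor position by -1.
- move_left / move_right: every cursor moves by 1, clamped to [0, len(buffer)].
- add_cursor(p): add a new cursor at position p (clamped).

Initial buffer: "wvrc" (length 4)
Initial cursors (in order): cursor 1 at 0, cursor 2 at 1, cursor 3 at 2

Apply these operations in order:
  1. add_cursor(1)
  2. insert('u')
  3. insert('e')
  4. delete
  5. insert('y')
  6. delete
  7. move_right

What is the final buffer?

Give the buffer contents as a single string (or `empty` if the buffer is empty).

Answer: uwuuvurc

Derivation:
After op 1 (add_cursor(1)): buffer="wvrc" (len 4), cursors c1@0 c2@1 c4@1 c3@2, authorship ....
After op 2 (insert('u')): buffer="uwuuvurc" (len 8), cursors c1@1 c2@4 c4@4 c3@6, authorship 1.24.3..
After op 3 (insert('e')): buffer="uewuueevuerc" (len 12), cursors c1@2 c2@7 c4@7 c3@10, authorship 11.2424.33..
After op 4 (delete): buffer="uwuuvurc" (len 8), cursors c1@1 c2@4 c4@4 c3@6, authorship 1.24.3..
After op 5 (insert('y')): buffer="uywuuyyvuyrc" (len 12), cursors c1@2 c2@7 c4@7 c3@10, authorship 11.2424.33..
After op 6 (delete): buffer="uwuuvurc" (len 8), cursors c1@1 c2@4 c4@4 c3@6, authorship 1.24.3..
After op 7 (move_right): buffer="uwuuvurc" (len 8), cursors c1@2 c2@5 c4@5 c3@7, authorship 1.24.3..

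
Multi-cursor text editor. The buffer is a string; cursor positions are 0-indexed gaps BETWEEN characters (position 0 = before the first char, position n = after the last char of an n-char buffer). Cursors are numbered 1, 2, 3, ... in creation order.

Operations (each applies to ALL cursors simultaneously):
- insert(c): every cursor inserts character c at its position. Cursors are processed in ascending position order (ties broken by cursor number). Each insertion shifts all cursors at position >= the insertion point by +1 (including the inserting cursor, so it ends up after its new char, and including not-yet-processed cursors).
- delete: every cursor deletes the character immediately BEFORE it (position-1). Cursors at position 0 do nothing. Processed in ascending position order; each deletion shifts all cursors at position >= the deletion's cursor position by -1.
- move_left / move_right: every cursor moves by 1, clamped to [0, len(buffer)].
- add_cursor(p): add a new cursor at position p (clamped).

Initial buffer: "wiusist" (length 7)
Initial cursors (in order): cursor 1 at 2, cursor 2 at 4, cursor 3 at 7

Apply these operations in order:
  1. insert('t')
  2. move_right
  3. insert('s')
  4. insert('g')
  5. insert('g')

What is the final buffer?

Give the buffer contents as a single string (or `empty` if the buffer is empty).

Answer: witusggstisggsttsgg

Derivation:
After op 1 (insert('t')): buffer="witustistt" (len 10), cursors c1@3 c2@6 c3@10, authorship ..1..2...3
After op 2 (move_right): buffer="witustistt" (len 10), cursors c1@4 c2@7 c3@10, authorship ..1..2...3
After op 3 (insert('s')): buffer="witusstisstts" (len 13), cursors c1@5 c2@9 c3@13, authorship ..1.1.2.2..33
After op 4 (insert('g')): buffer="witusgstisgsttsg" (len 16), cursors c1@6 c2@11 c3@16, authorship ..1.11.2.22..333
After op 5 (insert('g')): buffer="witusggstisggsttsgg" (len 19), cursors c1@7 c2@13 c3@19, authorship ..1.111.2.222..3333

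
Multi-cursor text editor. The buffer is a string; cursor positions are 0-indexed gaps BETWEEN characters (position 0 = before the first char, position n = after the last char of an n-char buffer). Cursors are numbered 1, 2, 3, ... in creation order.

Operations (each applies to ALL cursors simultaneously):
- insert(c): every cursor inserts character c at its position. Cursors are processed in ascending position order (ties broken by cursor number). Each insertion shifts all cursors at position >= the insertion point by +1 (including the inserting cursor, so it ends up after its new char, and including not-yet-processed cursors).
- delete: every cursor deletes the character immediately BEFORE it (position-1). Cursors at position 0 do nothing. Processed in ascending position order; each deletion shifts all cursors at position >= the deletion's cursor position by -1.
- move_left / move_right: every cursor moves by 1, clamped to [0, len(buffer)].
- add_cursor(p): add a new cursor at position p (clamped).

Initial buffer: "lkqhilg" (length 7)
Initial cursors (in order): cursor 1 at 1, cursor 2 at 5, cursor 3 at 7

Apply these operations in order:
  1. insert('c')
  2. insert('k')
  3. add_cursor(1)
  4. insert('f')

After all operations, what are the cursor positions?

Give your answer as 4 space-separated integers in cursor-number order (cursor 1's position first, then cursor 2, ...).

After op 1 (insert('c')): buffer="lckqhiclgc" (len 10), cursors c1@2 c2@7 c3@10, authorship .1....2..3
After op 2 (insert('k')): buffer="lckkqhicklgck" (len 13), cursors c1@3 c2@9 c3@13, authorship .11....22..33
After op 3 (add_cursor(1)): buffer="lckkqhicklgck" (len 13), cursors c4@1 c1@3 c2@9 c3@13, authorship .11....22..33
After op 4 (insert('f')): buffer="lfckfkqhickflgckf" (len 17), cursors c4@2 c1@5 c2@12 c3@17, authorship .4111....222..333

Answer: 5 12 17 2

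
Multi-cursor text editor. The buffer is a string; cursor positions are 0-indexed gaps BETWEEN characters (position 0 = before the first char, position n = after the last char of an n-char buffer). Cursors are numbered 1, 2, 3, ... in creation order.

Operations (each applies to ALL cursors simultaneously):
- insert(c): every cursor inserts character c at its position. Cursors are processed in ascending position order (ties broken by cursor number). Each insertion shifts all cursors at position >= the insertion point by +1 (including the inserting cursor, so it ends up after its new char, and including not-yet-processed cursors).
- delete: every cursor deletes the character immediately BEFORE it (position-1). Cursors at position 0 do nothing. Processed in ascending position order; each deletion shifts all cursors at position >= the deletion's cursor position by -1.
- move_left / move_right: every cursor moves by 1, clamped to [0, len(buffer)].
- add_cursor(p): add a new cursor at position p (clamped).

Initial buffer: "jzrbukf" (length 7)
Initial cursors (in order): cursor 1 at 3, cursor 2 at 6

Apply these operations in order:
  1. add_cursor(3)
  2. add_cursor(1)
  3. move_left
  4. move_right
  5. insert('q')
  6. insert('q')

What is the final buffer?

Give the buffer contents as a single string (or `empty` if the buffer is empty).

After op 1 (add_cursor(3)): buffer="jzrbukf" (len 7), cursors c1@3 c3@3 c2@6, authorship .......
After op 2 (add_cursor(1)): buffer="jzrbukf" (len 7), cursors c4@1 c1@3 c3@3 c2@6, authorship .......
After op 3 (move_left): buffer="jzrbukf" (len 7), cursors c4@0 c1@2 c3@2 c2@5, authorship .......
After op 4 (move_right): buffer="jzrbukf" (len 7), cursors c4@1 c1@3 c3@3 c2@6, authorship .......
After op 5 (insert('q')): buffer="jqzrqqbukqf" (len 11), cursors c4@2 c1@6 c3@6 c2@10, authorship .4..13...2.
After op 6 (insert('q')): buffer="jqqzrqqqqbukqqf" (len 15), cursors c4@3 c1@9 c3@9 c2@14, authorship .44..1313...22.

Answer: jqqzrqqqqbukqqf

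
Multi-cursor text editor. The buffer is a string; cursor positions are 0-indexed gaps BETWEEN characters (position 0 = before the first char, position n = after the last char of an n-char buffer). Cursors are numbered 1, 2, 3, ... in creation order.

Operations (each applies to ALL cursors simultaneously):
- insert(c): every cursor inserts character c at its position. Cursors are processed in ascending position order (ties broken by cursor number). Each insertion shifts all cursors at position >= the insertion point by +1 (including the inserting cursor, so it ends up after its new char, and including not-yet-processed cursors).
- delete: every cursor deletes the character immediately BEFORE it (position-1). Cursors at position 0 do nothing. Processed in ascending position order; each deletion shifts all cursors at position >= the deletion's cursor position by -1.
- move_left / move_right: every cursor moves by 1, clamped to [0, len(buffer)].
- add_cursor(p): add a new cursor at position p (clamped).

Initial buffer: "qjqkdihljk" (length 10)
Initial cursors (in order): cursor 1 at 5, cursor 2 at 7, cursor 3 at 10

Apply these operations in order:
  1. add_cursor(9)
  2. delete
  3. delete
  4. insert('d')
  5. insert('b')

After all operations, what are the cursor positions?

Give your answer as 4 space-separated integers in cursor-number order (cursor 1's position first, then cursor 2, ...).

After op 1 (add_cursor(9)): buffer="qjqkdihljk" (len 10), cursors c1@5 c2@7 c4@9 c3@10, authorship ..........
After op 2 (delete): buffer="qjqkil" (len 6), cursors c1@4 c2@5 c3@6 c4@6, authorship ......
After op 3 (delete): buffer="qj" (len 2), cursors c1@2 c2@2 c3@2 c4@2, authorship ..
After op 4 (insert('d')): buffer="qjdddd" (len 6), cursors c1@6 c2@6 c3@6 c4@6, authorship ..1234
After op 5 (insert('b')): buffer="qjddddbbbb" (len 10), cursors c1@10 c2@10 c3@10 c4@10, authorship ..12341234

Answer: 10 10 10 10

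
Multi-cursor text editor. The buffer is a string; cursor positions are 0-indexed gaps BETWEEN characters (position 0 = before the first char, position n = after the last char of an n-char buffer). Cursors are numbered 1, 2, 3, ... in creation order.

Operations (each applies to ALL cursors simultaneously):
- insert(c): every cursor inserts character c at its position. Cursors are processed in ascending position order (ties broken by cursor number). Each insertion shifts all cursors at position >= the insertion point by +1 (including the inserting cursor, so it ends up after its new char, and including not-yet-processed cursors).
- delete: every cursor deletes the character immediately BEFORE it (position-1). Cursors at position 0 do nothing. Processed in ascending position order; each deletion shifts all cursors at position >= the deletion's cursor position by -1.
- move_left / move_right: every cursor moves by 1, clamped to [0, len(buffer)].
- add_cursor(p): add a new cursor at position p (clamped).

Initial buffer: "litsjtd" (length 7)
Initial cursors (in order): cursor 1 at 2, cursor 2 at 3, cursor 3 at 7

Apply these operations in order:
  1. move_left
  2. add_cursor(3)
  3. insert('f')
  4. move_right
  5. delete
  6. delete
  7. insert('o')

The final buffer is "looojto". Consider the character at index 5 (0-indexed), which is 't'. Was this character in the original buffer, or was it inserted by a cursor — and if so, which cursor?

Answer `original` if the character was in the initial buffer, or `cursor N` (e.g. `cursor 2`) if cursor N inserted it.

After op 1 (move_left): buffer="litsjtd" (len 7), cursors c1@1 c2@2 c3@6, authorship .......
After op 2 (add_cursor(3)): buffer="litsjtd" (len 7), cursors c1@1 c2@2 c4@3 c3@6, authorship .......
After op 3 (insert('f')): buffer="lfiftfsjtfd" (len 11), cursors c1@2 c2@4 c4@6 c3@10, authorship .1.2.4...3.
After op 4 (move_right): buffer="lfiftfsjtfd" (len 11), cursors c1@3 c2@5 c4@7 c3@11, authorship .1.2.4...3.
After op 5 (delete): buffer="lfffjtf" (len 7), cursors c1@2 c2@3 c4@4 c3@7, authorship .124..3
After op 6 (delete): buffer="ljt" (len 3), cursors c1@1 c2@1 c4@1 c3@3, authorship ...
After op 7 (insert('o')): buffer="looojto" (len 7), cursors c1@4 c2@4 c4@4 c3@7, authorship .124..3
Authorship (.=original, N=cursor N): . 1 2 4 . . 3
Index 5: author = original

Answer: original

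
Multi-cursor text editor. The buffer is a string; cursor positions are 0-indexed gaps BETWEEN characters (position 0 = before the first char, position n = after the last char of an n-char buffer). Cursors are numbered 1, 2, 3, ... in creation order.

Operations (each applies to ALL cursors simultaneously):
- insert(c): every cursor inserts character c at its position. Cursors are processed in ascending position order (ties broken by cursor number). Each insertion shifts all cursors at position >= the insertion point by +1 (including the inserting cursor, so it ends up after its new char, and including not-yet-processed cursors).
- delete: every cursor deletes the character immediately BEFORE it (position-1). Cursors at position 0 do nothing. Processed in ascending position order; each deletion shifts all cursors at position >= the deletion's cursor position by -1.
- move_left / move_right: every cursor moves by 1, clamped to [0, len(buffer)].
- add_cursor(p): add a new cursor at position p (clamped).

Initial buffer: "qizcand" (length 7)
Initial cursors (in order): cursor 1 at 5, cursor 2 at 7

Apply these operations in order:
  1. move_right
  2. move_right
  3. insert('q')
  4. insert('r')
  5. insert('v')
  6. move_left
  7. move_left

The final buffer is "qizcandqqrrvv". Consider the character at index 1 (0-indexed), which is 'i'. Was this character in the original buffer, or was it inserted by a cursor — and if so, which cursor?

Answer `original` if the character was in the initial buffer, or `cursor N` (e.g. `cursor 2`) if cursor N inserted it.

Answer: original

Derivation:
After op 1 (move_right): buffer="qizcand" (len 7), cursors c1@6 c2@7, authorship .......
After op 2 (move_right): buffer="qizcand" (len 7), cursors c1@7 c2@7, authorship .......
After op 3 (insert('q')): buffer="qizcandqq" (len 9), cursors c1@9 c2@9, authorship .......12
After op 4 (insert('r')): buffer="qizcandqqrr" (len 11), cursors c1@11 c2@11, authorship .......1212
After op 5 (insert('v')): buffer="qizcandqqrrvv" (len 13), cursors c1@13 c2@13, authorship .......121212
After op 6 (move_left): buffer="qizcandqqrrvv" (len 13), cursors c1@12 c2@12, authorship .......121212
After op 7 (move_left): buffer="qizcandqqrrvv" (len 13), cursors c1@11 c2@11, authorship .......121212
Authorship (.=original, N=cursor N): . . . . . . . 1 2 1 2 1 2
Index 1: author = original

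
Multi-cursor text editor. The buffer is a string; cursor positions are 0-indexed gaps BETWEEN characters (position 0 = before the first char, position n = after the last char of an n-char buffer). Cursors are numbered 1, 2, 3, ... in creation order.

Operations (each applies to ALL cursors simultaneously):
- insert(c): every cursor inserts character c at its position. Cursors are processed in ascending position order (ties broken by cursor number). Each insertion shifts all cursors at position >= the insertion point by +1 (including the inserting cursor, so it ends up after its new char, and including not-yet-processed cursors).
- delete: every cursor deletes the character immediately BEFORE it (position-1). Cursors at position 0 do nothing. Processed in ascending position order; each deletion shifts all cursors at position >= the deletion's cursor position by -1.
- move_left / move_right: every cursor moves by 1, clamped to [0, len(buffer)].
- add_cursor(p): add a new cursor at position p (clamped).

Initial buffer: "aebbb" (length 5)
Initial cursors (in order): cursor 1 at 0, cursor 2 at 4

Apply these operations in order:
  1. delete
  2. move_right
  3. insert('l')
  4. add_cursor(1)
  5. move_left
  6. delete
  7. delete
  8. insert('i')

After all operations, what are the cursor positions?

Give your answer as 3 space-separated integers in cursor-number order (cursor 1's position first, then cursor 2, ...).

Answer: 2 5 2

Derivation:
After op 1 (delete): buffer="aebb" (len 4), cursors c1@0 c2@3, authorship ....
After op 2 (move_right): buffer="aebb" (len 4), cursors c1@1 c2@4, authorship ....
After op 3 (insert('l')): buffer="alebbl" (len 6), cursors c1@2 c2@6, authorship .1...2
After op 4 (add_cursor(1)): buffer="alebbl" (len 6), cursors c3@1 c1@2 c2@6, authorship .1...2
After op 5 (move_left): buffer="alebbl" (len 6), cursors c3@0 c1@1 c2@5, authorship .1...2
After op 6 (delete): buffer="lebl" (len 4), cursors c1@0 c3@0 c2@3, authorship 1..2
After op 7 (delete): buffer="lel" (len 3), cursors c1@0 c3@0 c2@2, authorship 1.2
After op 8 (insert('i')): buffer="iileil" (len 6), cursors c1@2 c3@2 c2@5, authorship 131.22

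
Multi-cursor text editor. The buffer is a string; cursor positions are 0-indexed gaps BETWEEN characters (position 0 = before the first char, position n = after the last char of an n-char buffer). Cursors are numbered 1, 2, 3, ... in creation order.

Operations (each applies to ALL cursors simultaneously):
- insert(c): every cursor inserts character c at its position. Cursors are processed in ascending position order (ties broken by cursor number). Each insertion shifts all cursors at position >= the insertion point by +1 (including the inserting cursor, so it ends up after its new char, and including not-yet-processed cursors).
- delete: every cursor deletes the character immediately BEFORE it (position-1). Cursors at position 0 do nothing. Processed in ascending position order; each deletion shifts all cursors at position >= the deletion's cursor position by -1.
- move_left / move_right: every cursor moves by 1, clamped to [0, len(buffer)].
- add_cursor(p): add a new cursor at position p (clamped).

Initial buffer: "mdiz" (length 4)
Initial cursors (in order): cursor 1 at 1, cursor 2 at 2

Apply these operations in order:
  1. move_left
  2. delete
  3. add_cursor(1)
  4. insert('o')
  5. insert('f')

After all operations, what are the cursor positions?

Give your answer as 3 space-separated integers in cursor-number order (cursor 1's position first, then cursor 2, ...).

Answer: 4 4 7

Derivation:
After op 1 (move_left): buffer="mdiz" (len 4), cursors c1@0 c2@1, authorship ....
After op 2 (delete): buffer="diz" (len 3), cursors c1@0 c2@0, authorship ...
After op 3 (add_cursor(1)): buffer="diz" (len 3), cursors c1@0 c2@0 c3@1, authorship ...
After op 4 (insert('o')): buffer="oodoiz" (len 6), cursors c1@2 c2@2 c3@4, authorship 12.3..
After op 5 (insert('f')): buffer="ooffdofiz" (len 9), cursors c1@4 c2@4 c3@7, authorship 1212.33..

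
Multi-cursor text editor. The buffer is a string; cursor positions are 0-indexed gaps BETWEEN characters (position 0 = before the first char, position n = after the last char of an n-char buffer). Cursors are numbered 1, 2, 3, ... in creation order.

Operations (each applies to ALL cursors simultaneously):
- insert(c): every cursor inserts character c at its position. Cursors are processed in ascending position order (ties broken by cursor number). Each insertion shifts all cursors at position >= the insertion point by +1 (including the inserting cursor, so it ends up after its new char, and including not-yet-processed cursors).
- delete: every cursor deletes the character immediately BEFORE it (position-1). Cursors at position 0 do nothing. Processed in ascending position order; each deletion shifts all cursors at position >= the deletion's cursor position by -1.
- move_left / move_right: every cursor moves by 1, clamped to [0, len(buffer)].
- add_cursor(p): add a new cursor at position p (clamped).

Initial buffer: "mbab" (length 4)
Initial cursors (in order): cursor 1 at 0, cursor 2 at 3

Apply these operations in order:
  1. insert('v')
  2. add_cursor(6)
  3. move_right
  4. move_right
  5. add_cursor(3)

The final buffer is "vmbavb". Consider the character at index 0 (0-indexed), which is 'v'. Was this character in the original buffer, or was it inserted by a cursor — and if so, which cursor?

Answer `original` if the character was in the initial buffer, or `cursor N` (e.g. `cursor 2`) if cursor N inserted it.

Answer: cursor 1

Derivation:
After op 1 (insert('v')): buffer="vmbavb" (len 6), cursors c1@1 c2@5, authorship 1...2.
After op 2 (add_cursor(6)): buffer="vmbavb" (len 6), cursors c1@1 c2@5 c3@6, authorship 1...2.
After op 3 (move_right): buffer="vmbavb" (len 6), cursors c1@2 c2@6 c3@6, authorship 1...2.
After op 4 (move_right): buffer="vmbavb" (len 6), cursors c1@3 c2@6 c3@6, authorship 1...2.
After op 5 (add_cursor(3)): buffer="vmbavb" (len 6), cursors c1@3 c4@3 c2@6 c3@6, authorship 1...2.
Authorship (.=original, N=cursor N): 1 . . . 2 .
Index 0: author = 1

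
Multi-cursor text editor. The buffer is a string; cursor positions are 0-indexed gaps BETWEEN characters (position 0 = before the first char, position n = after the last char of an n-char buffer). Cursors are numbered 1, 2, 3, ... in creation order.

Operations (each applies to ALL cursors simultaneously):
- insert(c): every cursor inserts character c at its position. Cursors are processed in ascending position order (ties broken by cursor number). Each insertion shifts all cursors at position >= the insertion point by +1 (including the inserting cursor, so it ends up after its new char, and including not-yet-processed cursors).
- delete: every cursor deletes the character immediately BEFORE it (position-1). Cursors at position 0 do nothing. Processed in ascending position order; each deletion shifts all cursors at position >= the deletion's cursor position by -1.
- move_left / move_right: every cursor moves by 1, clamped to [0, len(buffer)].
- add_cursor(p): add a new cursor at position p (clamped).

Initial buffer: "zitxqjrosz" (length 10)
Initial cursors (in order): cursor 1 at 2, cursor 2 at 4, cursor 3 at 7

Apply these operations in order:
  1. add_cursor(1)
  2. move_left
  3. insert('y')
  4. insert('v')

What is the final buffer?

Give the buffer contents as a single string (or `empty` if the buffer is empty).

Answer: yvzyvityvxqjyvrosz

Derivation:
After op 1 (add_cursor(1)): buffer="zitxqjrosz" (len 10), cursors c4@1 c1@2 c2@4 c3@7, authorship ..........
After op 2 (move_left): buffer="zitxqjrosz" (len 10), cursors c4@0 c1@1 c2@3 c3@6, authorship ..........
After op 3 (insert('y')): buffer="yzyityxqjyrosz" (len 14), cursors c4@1 c1@3 c2@6 c3@10, authorship 4.1..2...3....
After op 4 (insert('v')): buffer="yvzyvityvxqjyvrosz" (len 18), cursors c4@2 c1@5 c2@9 c3@14, authorship 44.11..22...33....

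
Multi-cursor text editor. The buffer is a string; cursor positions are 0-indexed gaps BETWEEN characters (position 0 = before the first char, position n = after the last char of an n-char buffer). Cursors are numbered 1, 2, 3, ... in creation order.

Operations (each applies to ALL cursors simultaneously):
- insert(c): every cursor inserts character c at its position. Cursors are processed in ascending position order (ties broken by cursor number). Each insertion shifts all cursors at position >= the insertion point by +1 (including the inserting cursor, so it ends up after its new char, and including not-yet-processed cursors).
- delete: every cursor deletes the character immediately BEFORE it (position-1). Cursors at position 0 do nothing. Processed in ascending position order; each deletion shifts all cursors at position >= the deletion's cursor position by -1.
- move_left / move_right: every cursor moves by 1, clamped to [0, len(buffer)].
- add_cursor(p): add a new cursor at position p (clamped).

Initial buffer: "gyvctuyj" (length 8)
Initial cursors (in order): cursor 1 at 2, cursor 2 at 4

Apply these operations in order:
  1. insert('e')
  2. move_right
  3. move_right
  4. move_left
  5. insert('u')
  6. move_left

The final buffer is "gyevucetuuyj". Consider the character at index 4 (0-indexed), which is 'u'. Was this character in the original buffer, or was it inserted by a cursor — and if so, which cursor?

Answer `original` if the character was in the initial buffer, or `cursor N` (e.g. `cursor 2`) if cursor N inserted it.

After op 1 (insert('e')): buffer="gyevcetuyj" (len 10), cursors c1@3 c2@6, authorship ..1..2....
After op 2 (move_right): buffer="gyevcetuyj" (len 10), cursors c1@4 c2@7, authorship ..1..2....
After op 3 (move_right): buffer="gyevcetuyj" (len 10), cursors c1@5 c2@8, authorship ..1..2....
After op 4 (move_left): buffer="gyevcetuyj" (len 10), cursors c1@4 c2@7, authorship ..1..2....
After op 5 (insert('u')): buffer="gyevucetuuyj" (len 12), cursors c1@5 c2@9, authorship ..1.1.2.2...
After op 6 (move_left): buffer="gyevucetuuyj" (len 12), cursors c1@4 c2@8, authorship ..1.1.2.2...
Authorship (.=original, N=cursor N): . . 1 . 1 . 2 . 2 . . .
Index 4: author = 1

Answer: cursor 1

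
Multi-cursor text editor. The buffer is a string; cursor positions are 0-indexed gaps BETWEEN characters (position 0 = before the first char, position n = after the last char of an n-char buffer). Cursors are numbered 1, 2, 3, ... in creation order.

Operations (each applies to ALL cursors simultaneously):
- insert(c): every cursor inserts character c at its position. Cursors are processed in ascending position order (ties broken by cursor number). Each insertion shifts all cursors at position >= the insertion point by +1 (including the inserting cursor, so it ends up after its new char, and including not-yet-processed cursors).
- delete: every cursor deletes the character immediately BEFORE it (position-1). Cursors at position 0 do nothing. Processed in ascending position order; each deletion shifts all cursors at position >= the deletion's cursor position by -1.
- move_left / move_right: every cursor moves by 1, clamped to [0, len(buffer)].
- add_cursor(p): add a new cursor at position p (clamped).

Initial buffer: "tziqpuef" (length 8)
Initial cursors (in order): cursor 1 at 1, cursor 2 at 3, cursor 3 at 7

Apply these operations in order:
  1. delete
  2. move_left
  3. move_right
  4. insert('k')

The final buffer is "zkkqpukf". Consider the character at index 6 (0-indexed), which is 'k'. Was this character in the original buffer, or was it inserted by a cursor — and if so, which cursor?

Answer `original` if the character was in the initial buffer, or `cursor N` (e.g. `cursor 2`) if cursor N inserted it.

After op 1 (delete): buffer="zqpuf" (len 5), cursors c1@0 c2@1 c3@4, authorship .....
After op 2 (move_left): buffer="zqpuf" (len 5), cursors c1@0 c2@0 c3@3, authorship .....
After op 3 (move_right): buffer="zqpuf" (len 5), cursors c1@1 c2@1 c3@4, authorship .....
After op 4 (insert('k')): buffer="zkkqpukf" (len 8), cursors c1@3 c2@3 c3@7, authorship .12...3.
Authorship (.=original, N=cursor N): . 1 2 . . . 3 .
Index 6: author = 3

Answer: cursor 3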